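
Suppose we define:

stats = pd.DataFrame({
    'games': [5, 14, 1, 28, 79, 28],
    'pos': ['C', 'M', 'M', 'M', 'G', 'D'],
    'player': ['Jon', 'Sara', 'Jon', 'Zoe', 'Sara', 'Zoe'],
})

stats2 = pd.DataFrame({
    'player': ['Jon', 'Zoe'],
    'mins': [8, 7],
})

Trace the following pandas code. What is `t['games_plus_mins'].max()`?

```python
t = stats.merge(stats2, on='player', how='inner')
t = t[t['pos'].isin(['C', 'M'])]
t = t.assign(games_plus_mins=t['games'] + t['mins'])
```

35

merge on 'player' (how='inner') → 4 rows:
   games pos player  mins
0      5   C    Jon     8
1      1   M    Jon     8
2     28   M    Zoe     7
3     28   D    Zoe     7
filter rows where pos in ['C', 'M']:
   games pos player  mins
0      5   C    Jon     8
1      1   M    Jon     8
2     28   M    Zoe     7
add column games_plus_mins = t['games'] + t['mins']:
   games pos player  mins  games_plus_mins
0      5   C    Jon     8               13
1      1   M    Jon     8                9
2     28   M    Zoe     7               35
Then the max of column 'games_plus_mins': 35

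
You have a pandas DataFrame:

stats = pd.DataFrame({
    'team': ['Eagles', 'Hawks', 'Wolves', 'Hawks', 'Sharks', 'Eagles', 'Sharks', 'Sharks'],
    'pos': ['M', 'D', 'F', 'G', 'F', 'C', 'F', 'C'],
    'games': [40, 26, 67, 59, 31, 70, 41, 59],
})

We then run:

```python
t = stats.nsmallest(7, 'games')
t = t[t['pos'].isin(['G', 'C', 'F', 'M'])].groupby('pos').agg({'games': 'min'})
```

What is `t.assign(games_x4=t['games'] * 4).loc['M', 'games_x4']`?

take 7 rows with smallest games:
     team pos  games
1   Hawks   D     26
4  Sharks   F     31
0  Eagles   M     40
6  Sharks   F     41
3   Hawks   G     59
7  Sharks   C     59
2  Wolves   F     67
filter rows where pos in ['G', 'C', 'F', 'M']:
     team pos  games
4  Sharks   F     31
0  Eagles   M     40
6  Sharks   F     41
3   Hawks   G     59
7  Sharks   C     59
2  Wolves   F     67
group by pos, min of games:
     games
pos       
C       59
F       31
G       59
M       40
add column games_x4 = t['games'] * 4:
     games  games_x4
pos                 
C       59       236
F       31       124
G       59       236
M       40       160

160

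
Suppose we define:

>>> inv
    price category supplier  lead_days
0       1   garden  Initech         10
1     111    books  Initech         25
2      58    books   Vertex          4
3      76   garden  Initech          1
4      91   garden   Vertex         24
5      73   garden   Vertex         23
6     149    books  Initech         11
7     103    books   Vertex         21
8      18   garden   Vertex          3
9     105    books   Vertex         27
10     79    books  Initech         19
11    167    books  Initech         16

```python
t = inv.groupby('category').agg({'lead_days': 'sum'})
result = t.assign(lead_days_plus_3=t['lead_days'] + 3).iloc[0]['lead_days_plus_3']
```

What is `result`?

126

group by category, sum of lead_days:
          lead_days
category           
books           123
garden           61
add column lead_days_plus_3 = t['lead_days'] + 3:
          lead_days  lead_days_plus_3
category                             
books           123               126
garden           61                64
Taking the value at position 0, column 'lead_days_plus_3' gives 126.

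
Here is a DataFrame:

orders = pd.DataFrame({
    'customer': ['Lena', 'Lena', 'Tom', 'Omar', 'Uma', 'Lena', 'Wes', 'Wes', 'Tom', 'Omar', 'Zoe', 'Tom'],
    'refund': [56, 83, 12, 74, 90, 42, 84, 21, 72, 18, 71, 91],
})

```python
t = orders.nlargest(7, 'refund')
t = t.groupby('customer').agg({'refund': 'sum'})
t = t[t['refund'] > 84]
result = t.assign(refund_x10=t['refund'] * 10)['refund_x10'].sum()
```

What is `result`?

take 7 rows with largest refund:
   customer  refund
11      Tom      91
4       Uma      90
6       Wes      84
1      Lena      83
3      Omar      74
8       Tom      72
10      Zoe      71
group by customer, sum of refund:
          refund
customer        
Lena          83
Omar          74
Tom          163
Uma           90
Wes           84
Zoe           71
filter rows where refund > 84:
          refund
customer        
Tom          163
Uma           90
add column refund_x10 = t['refund'] * 10:
          refund  refund_x10
customer                    
Tom          163        1630
Uma           90         900
Reading off the sum of column 'refund_x10', we get 2530.

2530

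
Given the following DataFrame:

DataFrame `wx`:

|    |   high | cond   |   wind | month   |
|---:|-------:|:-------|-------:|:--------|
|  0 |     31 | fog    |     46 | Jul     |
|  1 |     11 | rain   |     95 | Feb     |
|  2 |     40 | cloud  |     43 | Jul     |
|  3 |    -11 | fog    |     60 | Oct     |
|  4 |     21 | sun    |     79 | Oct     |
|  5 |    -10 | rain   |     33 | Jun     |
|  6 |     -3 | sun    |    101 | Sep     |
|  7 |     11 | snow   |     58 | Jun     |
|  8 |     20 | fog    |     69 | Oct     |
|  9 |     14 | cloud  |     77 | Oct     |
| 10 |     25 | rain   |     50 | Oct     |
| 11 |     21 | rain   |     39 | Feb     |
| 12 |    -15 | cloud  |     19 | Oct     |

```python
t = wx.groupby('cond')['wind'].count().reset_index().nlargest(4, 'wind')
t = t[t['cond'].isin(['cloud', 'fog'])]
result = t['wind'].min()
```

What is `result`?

group by cond, count of wind:
cond
cloud    3
fog      3
rain     4
snow     1
sun      2
Name: wind, dtype: int64
reset_index():
    cond  wind
0  cloud     3
1    fog     3
2   rain     4
3   snow     1
4    sun     2
take 4 rows with largest wind:
    cond  wind
2   rain     4
0  cloud     3
1    fog     3
4    sun     2
filter rows where cond in ['cloud', 'fog']:
    cond  wind
0  cloud     3
1    fog     3
Reading off the min of column 'wind', we get 3.

3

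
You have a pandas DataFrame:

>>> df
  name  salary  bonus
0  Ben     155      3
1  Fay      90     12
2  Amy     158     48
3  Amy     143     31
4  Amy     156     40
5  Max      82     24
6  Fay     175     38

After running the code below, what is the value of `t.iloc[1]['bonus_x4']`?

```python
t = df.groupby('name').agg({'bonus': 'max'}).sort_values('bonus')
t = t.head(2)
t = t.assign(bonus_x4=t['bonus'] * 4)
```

96

group by name, max of bonus:
      bonus
name       
Amy      48
Ben       3
Fay      38
Max      24
sort by bonus:
      bonus
name       
Ben       3
Max      24
Fay      38
Amy      48
take first 2 rows:
      bonus
name       
Ben       3
Max      24
add column bonus_x4 = t['bonus'] * 4:
      bonus  bonus_x4
name                 
Ben       3        12
Max      24        96
Finally, value at position 1, column 'bonus_x4' = 96.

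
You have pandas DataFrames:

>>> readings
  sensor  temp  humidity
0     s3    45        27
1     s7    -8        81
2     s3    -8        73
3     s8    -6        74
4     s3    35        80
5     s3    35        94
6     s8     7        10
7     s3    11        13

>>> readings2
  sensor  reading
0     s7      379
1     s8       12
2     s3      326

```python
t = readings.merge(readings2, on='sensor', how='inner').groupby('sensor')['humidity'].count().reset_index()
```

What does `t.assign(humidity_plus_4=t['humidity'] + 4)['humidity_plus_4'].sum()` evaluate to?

merge on 'sensor' (how='inner') → 8 rows:
  sensor  temp  humidity  reading
0     s3    45        27      326
1     s7    -8        81      379
2     s3    -8        73      326
3     s8    -6        74       12
4     s3    35        80      326
5     s3    35        94      326
6     s8     7        10       12
7     s3    11        13      326
group by sensor, count of humidity:
sensor
s3    5
s7    1
s8    2
Name: humidity, dtype: int64
reset_index():
  sensor  humidity
0     s3         5
1     s7         1
2     s8         2
add column humidity_plus_4 = t['humidity'] + 4:
  sensor  humidity  humidity_plus_4
0     s3         5                9
1     s7         1                5
2     s8         2                6
sum of column 'humidity_plus_4' → 20

20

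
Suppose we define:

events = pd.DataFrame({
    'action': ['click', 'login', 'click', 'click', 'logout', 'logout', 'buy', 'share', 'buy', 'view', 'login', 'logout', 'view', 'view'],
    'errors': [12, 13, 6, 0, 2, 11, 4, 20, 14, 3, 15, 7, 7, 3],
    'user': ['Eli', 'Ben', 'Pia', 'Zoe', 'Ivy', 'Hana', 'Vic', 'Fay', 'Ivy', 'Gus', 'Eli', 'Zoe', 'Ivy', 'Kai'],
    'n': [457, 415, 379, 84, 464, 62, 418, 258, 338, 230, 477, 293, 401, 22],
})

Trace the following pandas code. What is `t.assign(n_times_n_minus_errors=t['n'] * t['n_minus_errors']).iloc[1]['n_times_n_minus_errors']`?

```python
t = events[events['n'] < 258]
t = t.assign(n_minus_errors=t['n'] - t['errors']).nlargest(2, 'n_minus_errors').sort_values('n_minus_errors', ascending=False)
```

filter rows where n < 258:
    action  errors  user    n
3    click       0   Zoe   84
5   logout      11  Hana   62
9     view       3   Gus  230
13    view       3   Kai   22
add column n_minus_errors = t['n'] - t['errors']:
    action  errors  user    n  n_minus_errors
3    click       0   Zoe   84              84
5   logout      11  Hana   62              51
9     view       3   Gus  230             227
13    view       3   Kai   22              19
take 2 rows with largest n_minus_errors:
  action  errors user    n  n_minus_errors
9   view       3  Gus  230             227
3  click       0  Zoe   84              84
sort by n_minus_errors descending:
  action  errors user    n  n_minus_errors
9   view       3  Gus  230             227
3  click       0  Zoe   84              84
add column n_times_n_minus_errors = t['n'] * t['n_minus_errors']:
  action  errors user    n  n_minus_errors  n_times_n_minus_errors
9   view       3  Gus  230             227                   52210
3  click       0  Zoe   84              84                    7056

7056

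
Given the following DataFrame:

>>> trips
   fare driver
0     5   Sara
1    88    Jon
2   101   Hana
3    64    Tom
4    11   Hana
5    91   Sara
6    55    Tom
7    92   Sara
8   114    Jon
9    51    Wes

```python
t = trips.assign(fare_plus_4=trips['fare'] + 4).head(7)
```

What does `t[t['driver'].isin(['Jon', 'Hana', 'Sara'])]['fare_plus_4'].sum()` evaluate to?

add column fare_plus_4 = trips['fare'] + 4:
   fare driver  fare_plus_4
0     5   Sara            9
1    88    Jon           92
2   101   Hana          105
3    64    Tom           68
4    11   Hana           15
5    91   Sara           95
6    55    Tom           59
7    92   Sara           96
8   114    Jon          118
9    51    Wes           55
take first 7 rows:
   fare driver  fare_plus_4
0     5   Sara            9
1    88    Jon           92
2   101   Hana          105
3    64    Tom           68
4    11   Hana           15
5    91   Sara           95
6    55    Tom           59
filter rows where driver in ['Jon', 'Hana', 'Sara']:
   fare driver  fare_plus_4
0     5   Sara            9
1    88    Jon           92
2   101   Hana          105
4    11   Hana           15
5    91   Sara           95

316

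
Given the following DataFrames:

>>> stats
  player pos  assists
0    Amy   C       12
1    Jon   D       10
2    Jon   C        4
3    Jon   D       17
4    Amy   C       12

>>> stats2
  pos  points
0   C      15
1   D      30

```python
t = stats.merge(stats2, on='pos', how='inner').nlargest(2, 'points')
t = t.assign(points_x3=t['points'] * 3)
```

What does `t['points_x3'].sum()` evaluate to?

180

merge on 'pos' (how='inner') → 5 rows:
  player pos  assists  points
0    Amy   C       12      15
1    Jon   D       10      30
2    Jon   C        4      15
3    Jon   D       17      30
4    Amy   C       12      15
take 2 rows with largest points:
  player pos  assists  points
1    Jon   D       10      30
3    Jon   D       17      30
add column points_x3 = t['points'] * 3:
  player pos  assists  points  points_x3
1    Jon   D       10      30         90
3    Jon   D       17      30         90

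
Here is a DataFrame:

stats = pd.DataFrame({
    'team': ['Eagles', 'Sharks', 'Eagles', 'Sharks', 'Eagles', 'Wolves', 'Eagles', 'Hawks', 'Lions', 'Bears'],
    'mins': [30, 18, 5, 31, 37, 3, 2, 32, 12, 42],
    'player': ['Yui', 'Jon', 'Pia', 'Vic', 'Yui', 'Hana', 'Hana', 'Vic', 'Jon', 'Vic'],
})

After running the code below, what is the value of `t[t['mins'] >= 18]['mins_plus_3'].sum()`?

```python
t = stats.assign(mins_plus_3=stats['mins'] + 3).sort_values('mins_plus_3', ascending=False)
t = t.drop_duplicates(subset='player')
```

add column mins_plus_3 = stats['mins'] + 3:
     team  mins player  mins_plus_3
0  Eagles    30    Yui           33
1  Sharks    18    Jon           21
2  Eagles     5    Pia            8
3  Sharks    31    Vic           34
4  Eagles    37    Yui           40
5  Wolves     3   Hana            6
6  Eagles     2   Hana            5
7   Hawks    32    Vic           35
8   Lions    12    Jon           15
9   Bears    42    Vic           45
sort by mins_plus_3 descending:
     team  mins player  mins_plus_3
9   Bears    42    Vic           45
4  Eagles    37    Yui           40
7   Hawks    32    Vic           35
3  Sharks    31    Vic           34
0  Eagles    30    Yui           33
1  Sharks    18    Jon           21
8   Lions    12    Jon           15
2  Eagles     5    Pia            8
5  Wolves     3   Hana            6
6  Eagles     2   Hana            5
drop duplicate player (keep=first):
     team  mins player  mins_plus_3
9   Bears    42    Vic           45
4  Eagles    37    Yui           40
1  Sharks    18    Jon           21
2  Eagles     5    Pia            8
5  Wolves     3   Hana            6
filter rows where mins >= 18:
     team  mins player  mins_plus_3
9   Bears    42    Vic           45
4  Eagles    37    Yui           40
1  Sharks    18    Jon           21
The sum of column 'mins_plus_3' is 106.

106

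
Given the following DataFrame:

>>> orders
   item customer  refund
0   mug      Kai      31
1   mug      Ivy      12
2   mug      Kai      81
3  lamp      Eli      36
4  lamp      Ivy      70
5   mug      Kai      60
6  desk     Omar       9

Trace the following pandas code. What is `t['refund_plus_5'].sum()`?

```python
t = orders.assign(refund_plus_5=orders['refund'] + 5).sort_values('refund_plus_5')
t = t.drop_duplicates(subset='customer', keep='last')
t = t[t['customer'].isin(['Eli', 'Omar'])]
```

add column refund_plus_5 = orders['refund'] + 5:
   item customer  refund  refund_plus_5
0   mug      Kai      31             36
1   mug      Ivy      12             17
2   mug      Kai      81             86
3  lamp      Eli      36             41
4  lamp      Ivy      70             75
5   mug      Kai      60             65
6  desk     Omar       9             14
sort by refund_plus_5:
   item customer  refund  refund_plus_5
6  desk     Omar       9             14
1   mug      Ivy      12             17
0   mug      Kai      31             36
3  lamp      Eli      36             41
5   mug      Kai      60             65
4  lamp      Ivy      70             75
2   mug      Kai      81             86
drop duplicate customer (keep=last):
   item customer  refund  refund_plus_5
6  desk     Omar       9             14
3  lamp      Eli      36             41
4  lamp      Ivy      70             75
2   mug      Kai      81             86
filter rows where customer in ['Eli', 'Omar']:
   item customer  refund  refund_plus_5
6  desk     Omar       9             14
3  lamp      Eli      36             41
Reading off the sum of column 'refund_plus_5', we get 55.

55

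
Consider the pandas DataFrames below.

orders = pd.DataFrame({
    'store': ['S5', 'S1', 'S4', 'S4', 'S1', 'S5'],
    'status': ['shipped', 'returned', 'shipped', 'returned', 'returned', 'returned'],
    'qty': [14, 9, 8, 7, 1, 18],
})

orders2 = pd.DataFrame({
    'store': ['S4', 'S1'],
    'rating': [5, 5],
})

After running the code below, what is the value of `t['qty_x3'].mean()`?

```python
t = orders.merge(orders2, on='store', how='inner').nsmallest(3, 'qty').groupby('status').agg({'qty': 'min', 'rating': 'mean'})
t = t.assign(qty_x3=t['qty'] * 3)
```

merge on 'store' (how='inner') → 4 rows:
  store    status  qty  rating
0    S1  returned    9       5
1    S4   shipped    8       5
2    S4  returned    7       5
3    S1  returned    1       5
take 3 rows with smallest qty:
  store    status  qty  rating
3    S1  returned    1       5
2    S4  returned    7       5
1    S4   shipped    8       5
group by status: min(qty), mean(rating):
          qty  rating
status               
returned    1     5.0
shipped     8     5.0
add column qty_x3 = t['qty'] * 3:
          qty  rating  qty_x3
status                       
returned    1     5.0       3
shipped     8     5.0      24
Finally, mean of column 'qty_x3' = 13.5.

13.5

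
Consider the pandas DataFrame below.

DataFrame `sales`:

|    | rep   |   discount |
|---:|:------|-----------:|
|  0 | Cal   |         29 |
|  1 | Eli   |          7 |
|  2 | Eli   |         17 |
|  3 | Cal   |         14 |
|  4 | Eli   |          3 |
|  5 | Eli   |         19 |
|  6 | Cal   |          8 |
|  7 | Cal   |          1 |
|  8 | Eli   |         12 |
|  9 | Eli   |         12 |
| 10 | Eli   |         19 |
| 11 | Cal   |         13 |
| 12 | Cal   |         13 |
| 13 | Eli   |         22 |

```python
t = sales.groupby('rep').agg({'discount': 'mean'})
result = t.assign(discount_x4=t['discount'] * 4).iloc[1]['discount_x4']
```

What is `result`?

55.5

group by rep, mean of discount:
     discount
rep          
Cal    13.000
Eli    13.875
add column discount_x4 = t['discount'] * 4:
     discount  discount_x4
rep                       
Cal    13.000         52.0
Eli    13.875         55.5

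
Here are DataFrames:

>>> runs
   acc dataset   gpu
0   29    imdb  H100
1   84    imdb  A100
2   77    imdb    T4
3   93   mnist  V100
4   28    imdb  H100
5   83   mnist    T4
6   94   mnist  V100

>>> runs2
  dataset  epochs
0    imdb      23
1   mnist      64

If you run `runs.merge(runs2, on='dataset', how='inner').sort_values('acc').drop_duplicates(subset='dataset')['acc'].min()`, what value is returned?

merge on 'dataset' (how='inner') → 7 rows:
   acc dataset   gpu  epochs
0   29    imdb  H100      23
1   84    imdb  A100      23
2   77    imdb    T4      23
3   93   mnist  V100      64
4   28    imdb  H100      23
5   83   mnist    T4      64
6   94   mnist  V100      64
sort by acc:
   acc dataset   gpu  epochs
4   28    imdb  H100      23
0   29    imdb  H100      23
2   77    imdb    T4      23
5   83   mnist    T4      64
1   84    imdb  A100      23
3   93   mnist  V100      64
6   94   mnist  V100      64
drop duplicate dataset (keep=first):
   acc dataset   gpu  epochs
4   28    imdb  H100      23
5   83   mnist    T4      64
min of column 'acc' → 28

28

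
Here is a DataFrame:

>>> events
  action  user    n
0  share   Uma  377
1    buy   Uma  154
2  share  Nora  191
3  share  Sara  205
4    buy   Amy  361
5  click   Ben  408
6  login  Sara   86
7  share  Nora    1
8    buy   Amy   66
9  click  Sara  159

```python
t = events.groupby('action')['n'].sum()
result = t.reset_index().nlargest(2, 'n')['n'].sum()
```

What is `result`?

group by action, sum of n:
action
buy      581
click    567
login     86
share    774
Name: n, dtype: int64
reset_index():
  action    n
0    buy  581
1  click  567
2  login   86
3  share  774
take 2 rows with largest n:
  action    n
3  share  774
0    buy  581
sum of column 'n' → 1355

1355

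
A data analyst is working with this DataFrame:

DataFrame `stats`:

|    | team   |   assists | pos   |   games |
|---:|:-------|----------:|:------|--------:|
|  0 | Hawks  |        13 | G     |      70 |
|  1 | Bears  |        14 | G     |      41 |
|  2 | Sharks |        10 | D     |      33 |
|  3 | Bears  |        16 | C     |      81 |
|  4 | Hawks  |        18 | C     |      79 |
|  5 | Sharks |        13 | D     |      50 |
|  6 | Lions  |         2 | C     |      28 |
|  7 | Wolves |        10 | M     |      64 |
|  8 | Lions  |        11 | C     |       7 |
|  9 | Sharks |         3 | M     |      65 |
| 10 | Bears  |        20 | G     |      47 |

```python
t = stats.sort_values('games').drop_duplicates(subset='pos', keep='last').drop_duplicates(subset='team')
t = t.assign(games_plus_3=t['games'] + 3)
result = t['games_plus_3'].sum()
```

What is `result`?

sort by games:
      team  assists pos  games
8    Lions       11   C      7
6    Lions        2   C     28
2   Sharks       10   D     33
1    Bears       14   G     41
10   Bears       20   G     47
5   Sharks       13   D     50
7   Wolves       10   M     64
9   Sharks        3   M     65
0    Hawks       13   G     70
4    Hawks       18   C     79
3    Bears       16   C     81
drop duplicate pos (keep=last):
     team  assists pos  games
5  Sharks       13   D     50
9  Sharks        3   M     65
0   Hawks       13   G     70
3   Bears       16   C     81
drop duplicate team (keep=first):
     team  assists pos  games
5  Sharks       13   D     50
0   Hawks       13   G     70
3   Bears       16   C     81
add column games_plus_3 = t['games'] + 3:
     team  assists pos  games  games_plus_3
5  Sharks       13   D     50            53
0   Hawks       13   G     70            73
3   Bears       16   C     81            84
Finally, sum of column 'games_plus_3' = 210.

210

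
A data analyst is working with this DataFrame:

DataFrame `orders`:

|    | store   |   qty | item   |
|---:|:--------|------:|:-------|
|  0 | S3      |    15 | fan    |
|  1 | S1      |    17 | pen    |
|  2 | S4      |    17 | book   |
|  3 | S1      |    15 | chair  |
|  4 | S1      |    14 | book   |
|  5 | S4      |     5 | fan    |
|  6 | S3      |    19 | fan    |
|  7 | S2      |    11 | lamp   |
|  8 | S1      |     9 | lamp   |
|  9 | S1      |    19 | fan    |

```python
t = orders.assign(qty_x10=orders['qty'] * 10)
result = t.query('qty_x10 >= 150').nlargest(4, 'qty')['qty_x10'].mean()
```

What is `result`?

180.0

add column qty_x10 = orders['qty'] * 10:
  store  qty   item  qty_x10
0    S3   15    fan      150
1    S1   17    pen      170
2    S4   17   book      170
3    S1   15  chair      150
4    S1   14   book      140
5    S4    5    fan       50
6    S3   19    fan      190
7    S2   11   lamp      110
8    S1    9   lamp       90
9    S1   19    fan      190
filter rows where qty_x10 >= 150:
  store  qty   item  qty_x10
0    S3   15    fan      150
1    S1   17    pen      170
2    S4   17   book      170
3    S1   15  chair      150
6    S3   19    fan      190
9    S1   19    fan      190
take 4 rows with largest qty:
  store  qty  item  qty_x10
6    S3   19   fan      190
9    S1   19   fan      190
1    S1   17   pen      170
2    S4   17  book      170
Hence 180.0.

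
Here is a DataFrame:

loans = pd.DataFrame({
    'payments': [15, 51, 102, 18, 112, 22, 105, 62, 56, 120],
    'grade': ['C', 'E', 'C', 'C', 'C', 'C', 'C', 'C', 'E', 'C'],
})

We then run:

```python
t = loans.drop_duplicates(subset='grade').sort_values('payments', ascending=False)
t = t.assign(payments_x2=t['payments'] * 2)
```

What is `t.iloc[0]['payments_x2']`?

drop duplicate grade (keep=first):
   payments grade
0        15     C
1        51     E
sort by payments descending:
   payments grade
1        51     E
0        15     C
add column payments_x2 = t['payments'] * 2:
   payments grade  payments_x2
1        51     E          102
0        15     C           30
Taking the value at position 0, column 'payments_x2' gives 102.

102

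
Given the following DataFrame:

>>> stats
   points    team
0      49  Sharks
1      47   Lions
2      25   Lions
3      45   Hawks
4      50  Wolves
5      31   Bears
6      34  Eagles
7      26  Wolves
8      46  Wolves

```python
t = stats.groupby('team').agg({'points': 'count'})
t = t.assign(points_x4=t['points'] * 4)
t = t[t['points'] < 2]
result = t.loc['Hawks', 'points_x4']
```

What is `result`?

4

group by team, count of points:
        points
team          
Bears        1
Eagles       1
Hawks        1
Lions        2
Sharks       1
Wolves       3
add column points_x4 = t['points'] * 4:
        points  points_x4
team                     
Bears        1          4
Eagles       1          4
Hawks        1          4
Lions        2          8
Sharks       1          4
Wolves       3         12
filter rows where points < 2:
        points  points_x4
team                     
Bears        1          4
Eagles       1          4
Hawks        1          4
Sharks       1          4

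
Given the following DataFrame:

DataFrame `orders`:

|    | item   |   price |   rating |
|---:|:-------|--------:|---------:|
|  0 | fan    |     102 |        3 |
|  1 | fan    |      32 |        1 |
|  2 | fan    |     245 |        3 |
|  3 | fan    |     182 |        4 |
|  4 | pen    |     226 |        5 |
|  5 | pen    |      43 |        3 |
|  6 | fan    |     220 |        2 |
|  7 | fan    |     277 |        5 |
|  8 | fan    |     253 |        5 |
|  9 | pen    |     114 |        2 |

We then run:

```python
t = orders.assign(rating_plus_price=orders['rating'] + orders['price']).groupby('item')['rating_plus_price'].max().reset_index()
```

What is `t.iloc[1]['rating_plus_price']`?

231

add column rating_plus_price = orders['rating'] + orders['price']:
  item  price  rating  rating_plus_price
0  fan    102       3                105
1  fan     32       1                 33
2  fan    245       3                248
3  fan    182       4                186
4  pen    226       5                231
5  pen     43       3                 46
6  fan    220       2                222
7  fan    277       5                282
8  fan    253       5                258
9  pen    114       2                116
group by item, max of rating_plus_price:
item
fan    282
pen    231
Name: rating_plus_price, dtype: int64
reset_index():
  item  rating_plus_price
0  fan                282
1  pen                231
So iloc[1]['rating_plus_price'] = 231.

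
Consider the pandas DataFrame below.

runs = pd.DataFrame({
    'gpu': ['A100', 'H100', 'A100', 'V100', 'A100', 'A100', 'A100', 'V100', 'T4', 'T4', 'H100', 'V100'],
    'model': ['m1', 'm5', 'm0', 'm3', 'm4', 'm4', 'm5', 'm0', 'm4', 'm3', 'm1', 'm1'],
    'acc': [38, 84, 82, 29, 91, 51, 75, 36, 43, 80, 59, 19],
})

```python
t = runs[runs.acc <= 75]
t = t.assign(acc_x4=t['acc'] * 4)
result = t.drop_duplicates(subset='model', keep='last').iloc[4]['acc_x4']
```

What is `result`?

76

filter rows where acc <= 75:
     gpu model  acc
0   A100    m1   38
3   V100    m3   29
5   A100    m4   51
6   A100    m5   75
7   V100    m0   36
8     T4    m4   43
10  H100    m1   59
11  V100    m1   19
add column acc_x4 = t['acc'] * 4:
     gpu model  acc  acc_x4
0   A100    m1   38     152
3   V100    m3   29     116
5   A100    m4   51     204
6   A100    m5   75     300
7   V100    m0   36     144
8     T4    m4   43     172
10  H100    m1   59     236
11  V100    m1   19      76
drop duplicate model (keep=last):
     gpu model  acc  acc_x4
3   V100    m3   29     116
6   A100    m5   75     300
7   V100    m0   36     144
8     T4    m4   43     172
11  V100    m1   19      76
value at position 4, column 'acc_x4' → 76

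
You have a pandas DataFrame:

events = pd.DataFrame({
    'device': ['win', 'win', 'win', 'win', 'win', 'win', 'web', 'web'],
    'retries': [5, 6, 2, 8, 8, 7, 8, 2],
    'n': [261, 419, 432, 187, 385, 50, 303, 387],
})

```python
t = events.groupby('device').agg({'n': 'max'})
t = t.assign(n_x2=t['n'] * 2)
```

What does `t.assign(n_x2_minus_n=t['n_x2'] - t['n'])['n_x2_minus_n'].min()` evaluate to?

group by device, max of n:
          n
device     
web     387
win     432
add column n_x2 = t['n'] * 2:
          n  n_x2
device           
web     387   774
win     432   864
add column n_x2_minus_n = t['n_x2'] - t['n']:
          n  n_x2  n_x2_minus_n
device                         
web     387   774           387
win     432   864           432
So min() = 387.

387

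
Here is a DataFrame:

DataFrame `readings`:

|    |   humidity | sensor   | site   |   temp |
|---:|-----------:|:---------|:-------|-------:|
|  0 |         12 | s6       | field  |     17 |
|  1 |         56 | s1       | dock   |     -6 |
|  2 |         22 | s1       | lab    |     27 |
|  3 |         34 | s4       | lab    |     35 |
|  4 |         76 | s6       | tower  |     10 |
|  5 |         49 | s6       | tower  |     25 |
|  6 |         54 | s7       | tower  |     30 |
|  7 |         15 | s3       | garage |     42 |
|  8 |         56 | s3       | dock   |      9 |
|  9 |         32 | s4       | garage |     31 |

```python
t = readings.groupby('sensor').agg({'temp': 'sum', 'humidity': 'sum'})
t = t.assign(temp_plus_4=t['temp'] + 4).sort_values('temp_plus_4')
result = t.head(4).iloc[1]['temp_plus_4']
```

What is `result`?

group by sensor: sum(temp), sum(humidity):
        temp  humidity
sensor                
s1        21        78
s3        51        71
s4        66        66
s6        52       137
s7        30        54
add column temp_plus_4 = t['temp'] + 4:
        temp  humidity  temp_plus_4
sensor                             
s1        21        78           25
s3        51        71           55
s4        66        66           70
s6        52       137           56
s7        30        54           34
sort by temp_plus_4:
        temp  humidity  temp_plus_4
sensor                             
s1        21        78           25
s7        30        54           34
s3        51        71           55
s6        52       137           56
s4        66        66           70
take first 4 rows:
        temp  humidity  temp_plus_4
sensor                             
s1        21        78           25
s7        30        54           34
s3        51        71           55
s6        52       137           56
Reading off the value at position 1, column 'temp_plus_4', we get 34.

34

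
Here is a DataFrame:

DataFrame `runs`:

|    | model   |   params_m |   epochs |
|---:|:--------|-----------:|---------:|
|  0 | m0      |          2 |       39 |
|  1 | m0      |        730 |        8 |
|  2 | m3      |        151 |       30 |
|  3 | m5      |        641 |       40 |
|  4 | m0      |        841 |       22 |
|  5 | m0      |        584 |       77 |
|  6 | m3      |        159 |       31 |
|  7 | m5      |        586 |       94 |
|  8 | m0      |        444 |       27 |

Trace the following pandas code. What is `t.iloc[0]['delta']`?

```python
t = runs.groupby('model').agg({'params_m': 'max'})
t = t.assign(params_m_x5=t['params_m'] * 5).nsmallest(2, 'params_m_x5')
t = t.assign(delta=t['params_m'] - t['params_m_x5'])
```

group by model, max of params_m:
       params_m
model          
m0          841
m3          159
m5          641
add column params_m_x5 = t['params_m'] * 5:
       params_m  params_m_x5
model                       
m0          841         4205
m3          159          795
m5          641         3205
take 2 rows with smallest params_m_x5:
       params_m  params_m_x5
model                       
m3          159          795
m5          641         3205
add column delta = t['params_m'] - t['params_m_x5']:
       params_m  params_m_x5  delta
model                              
m3          159          795   -636
m5          641         3205  -2564
Taking the value at position 0, column 'delta' gives -636.

-636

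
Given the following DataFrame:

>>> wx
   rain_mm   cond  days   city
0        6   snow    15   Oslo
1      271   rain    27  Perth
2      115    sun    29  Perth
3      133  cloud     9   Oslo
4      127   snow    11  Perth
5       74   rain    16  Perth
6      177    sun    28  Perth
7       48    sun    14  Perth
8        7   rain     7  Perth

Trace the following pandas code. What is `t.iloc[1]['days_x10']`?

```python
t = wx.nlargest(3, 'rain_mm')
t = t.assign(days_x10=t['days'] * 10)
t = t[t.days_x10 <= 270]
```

take 3 rows with largest rain_mm:
   rain_mm   cond  days   city
1      271   rain    27  Perth
6      177    sun    28  Perth
3      133  cloud     9   Oslo
add column days_x10 = t['days'] * 10:
   rain_mm   cond  days   city  days_x10
1      271   rain    27  Perth       270
6      177    sun    28  Perth       280
3      133  cloud     9   Oslo        90
filter rows where days_x10 <= 270:
   rain_mm   cond  days   city  days_x10
1      271   rain    27  Perth       270
3      133  cloud     9   Oslo        90
So iloc[1]['days_x10'] = 90.

90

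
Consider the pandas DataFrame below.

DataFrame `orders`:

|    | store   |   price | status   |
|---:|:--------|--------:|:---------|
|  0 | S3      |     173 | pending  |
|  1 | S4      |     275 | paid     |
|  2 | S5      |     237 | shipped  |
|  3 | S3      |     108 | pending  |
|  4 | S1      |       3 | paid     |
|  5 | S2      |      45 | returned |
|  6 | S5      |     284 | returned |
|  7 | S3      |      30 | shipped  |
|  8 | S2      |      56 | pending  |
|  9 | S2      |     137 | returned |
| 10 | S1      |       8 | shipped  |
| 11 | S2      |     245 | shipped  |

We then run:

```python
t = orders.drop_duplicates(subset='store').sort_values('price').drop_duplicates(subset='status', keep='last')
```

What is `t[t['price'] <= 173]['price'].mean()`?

109.0

drop duplicate store (keep=first):
  store  price    status
0    S3    173   pending
1    S4    275      paid
2    S5    237   shipped
4    S1      3      paid
5    S2     45  returned
sort by price:
  store  price    status
4    S1      3      paid
5    S2     45  returned
0    S3    173   pending
2    S5    237   shipped
1    S4    275      paid
drop duplicate status (keep=last):
  store  price    status
5    S2     45  returned
0    S3    173   pending
2    S5    237   shipped
1    S4    275      paid
filter rows where price <= 173:
  store  price    status
5    S2     45  returned
0    S3    173   pending
So mean() = 109.0.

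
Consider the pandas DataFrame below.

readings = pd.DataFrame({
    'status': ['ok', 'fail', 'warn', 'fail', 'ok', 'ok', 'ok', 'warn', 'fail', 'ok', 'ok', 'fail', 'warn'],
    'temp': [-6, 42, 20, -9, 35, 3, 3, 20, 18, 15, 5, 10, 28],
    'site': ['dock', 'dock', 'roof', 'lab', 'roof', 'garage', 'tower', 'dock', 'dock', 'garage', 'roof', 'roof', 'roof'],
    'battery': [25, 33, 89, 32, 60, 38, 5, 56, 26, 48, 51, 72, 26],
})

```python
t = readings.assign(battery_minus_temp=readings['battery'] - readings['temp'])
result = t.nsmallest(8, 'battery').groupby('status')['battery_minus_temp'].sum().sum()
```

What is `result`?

add column battery_minus_temp = readings['battery'] - readings['temp']:
   status  temp    site  battery  battery_minus_temp
0      ok    -6    dock       25                  31
1    fail    42    dock       33                  -9
2    warn    20    roof       89                  69
3    fail    -9     lab       32                  41
4      ok    35    roof       60                  25
5      ok     3  garage       38                  35
6      ok     3   tower        5                   2
7    warn    20    dock       56                  36
8    fail    18    dock       26                   8
9      ok    15  garage       48                  33
10     ok     5    roof       51                  46
11   fail    10    roof       72                  62
12   warn    28    roof       26                  -2
take 8 rows with smallest battery:
   status  temp    site  battery  battery_minus_temp
6      ok     3   tower        5                   2
0      ok    -6    dock       25                  31
8    fail    18    dock       26                   8
12   warn    28    roof       26                  -2
3    fail    -9     lab       32                  41
1    fail    42    dock       33                  -9
5      ok     3  garage       38                  35
9      ok    15  garage       48                  33
group by status, sum of battery_minus_temp:
status
fail     40
ok      101
warn     -2
Name: battery_minus_temp, dtype: int64
Taking the sum of the resulting series gives 139.

139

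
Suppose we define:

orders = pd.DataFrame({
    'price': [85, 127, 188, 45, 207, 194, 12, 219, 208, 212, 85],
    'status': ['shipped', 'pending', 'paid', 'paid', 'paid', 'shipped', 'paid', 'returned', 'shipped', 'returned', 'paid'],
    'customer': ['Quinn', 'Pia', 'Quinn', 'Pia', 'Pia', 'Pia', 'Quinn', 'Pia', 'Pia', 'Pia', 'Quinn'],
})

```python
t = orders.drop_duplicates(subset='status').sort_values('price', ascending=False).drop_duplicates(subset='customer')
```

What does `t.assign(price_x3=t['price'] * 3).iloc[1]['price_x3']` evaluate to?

drop duplicate status (keep=first):
   price    status customer
0     85   shipped    Quinn
1    127   pending      Pia
2    188      paid    Quinn
7    219  returned      Pia
sort by price descending:
   price    status customer
7    219  returned      Pia
2    188      paid    Quinn
1    127   pending      Pia
0     85   shipped    Quinn
drop duplicate customer (keep=first):
   price    status customer
7    219  returned      Pia
2    188      paid    Quinn
add column price_x3 = t['price'] * 3:
   price    status customer  price_x3
7    219  returned      Pia       657
2    188      paid    Quinn       564
Finally, value at position 1, column 'price_x3' = 564.

564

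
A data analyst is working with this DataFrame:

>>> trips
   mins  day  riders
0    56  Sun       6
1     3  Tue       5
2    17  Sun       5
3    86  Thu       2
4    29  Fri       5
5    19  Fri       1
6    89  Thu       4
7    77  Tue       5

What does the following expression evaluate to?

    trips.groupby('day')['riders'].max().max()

6

group by day, max of riders:
day
Fri    5
Sun    6
Thu    4
Tue    5
Name: riders, dtype: int64
The max of the resulting series is 6.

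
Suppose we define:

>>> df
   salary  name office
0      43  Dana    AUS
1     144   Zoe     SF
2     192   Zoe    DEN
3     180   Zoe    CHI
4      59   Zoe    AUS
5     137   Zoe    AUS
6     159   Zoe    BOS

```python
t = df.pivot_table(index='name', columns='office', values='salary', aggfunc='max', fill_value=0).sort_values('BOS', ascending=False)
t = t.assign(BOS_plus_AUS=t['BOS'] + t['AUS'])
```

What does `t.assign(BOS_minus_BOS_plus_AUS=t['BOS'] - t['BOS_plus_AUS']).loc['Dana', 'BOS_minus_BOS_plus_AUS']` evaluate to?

pivot: rows=name, cols=office, max(salary):
office  AUS  BOS  CHI  DEN   SF
name                           
Dana     43    0    0    0    0
Zoe     137  159  180  192  144
sort by BOS descending:
office  AUS  BOS  CHI  DEN   SF
name                           
Zoe     137  159  180  192  144
Dana     43    0    0    0    0
add column BOS_plus_AUS = t['BOS'] + t['AUS']:
office  AUS  BOS  CHI  DEN   SF  BOS_plus_AUS
name                                         
Zoe     137  159  180  192  144           296
Dana     43    0    0    0    0            43
add column BOS_minus_BOS_plus_AUS = t['BOS'] - t['BOS_plus_AUS']:
office  AUS  BOS  CHI  DEN   SF  BOS_plus_AUS  BOS_minus_BOS_plus_AUS
name                                                                 
Zoe     137  159  180  192  144           296                    -137
Dana     43    0    0    0    0            43                     -43

-43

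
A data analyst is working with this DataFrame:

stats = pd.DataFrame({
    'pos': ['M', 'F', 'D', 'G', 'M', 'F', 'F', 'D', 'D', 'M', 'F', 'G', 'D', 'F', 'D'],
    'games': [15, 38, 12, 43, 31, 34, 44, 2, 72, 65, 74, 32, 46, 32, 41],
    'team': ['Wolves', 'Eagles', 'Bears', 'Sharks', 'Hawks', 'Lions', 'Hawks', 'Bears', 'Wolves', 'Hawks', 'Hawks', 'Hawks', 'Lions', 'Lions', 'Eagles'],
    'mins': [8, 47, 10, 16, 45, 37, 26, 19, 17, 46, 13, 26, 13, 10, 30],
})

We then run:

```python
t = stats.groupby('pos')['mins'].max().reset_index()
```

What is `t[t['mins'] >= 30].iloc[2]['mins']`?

group by pos, max of mins:
pos
D    30
F    47
G    26
M    46
Name: mins, dtype: int64
reset_index():
  pos  mins
0   D    30
1   F    47
2   G    26
3   M    46
filter rows where mins >= 30:
  pos  mins
0   D    30
1   F    47
3   M    46

46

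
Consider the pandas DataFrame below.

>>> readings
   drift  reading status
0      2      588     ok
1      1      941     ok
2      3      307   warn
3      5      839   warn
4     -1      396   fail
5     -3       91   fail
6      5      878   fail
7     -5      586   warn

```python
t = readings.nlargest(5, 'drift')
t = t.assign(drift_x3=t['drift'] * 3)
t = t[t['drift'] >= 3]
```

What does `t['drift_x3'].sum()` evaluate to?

39

take 5 rows with largest drift:
   drift  reading status
3      5      839   warn
6      5      878   fail
2      3      307   warn
0      2      588     ok
1      1      941     ok
add column drift_x3 = t['drift'] * 3:
   drift  reading status  drift_x3
3      5      839   warn        15
6      5      878   fail        15
2      3      307   warn         9
0      2      588     ok         6
1      1      941     ok         3
filter rows where drift >= 3:
   drift  reading status  drift_x3
3      5      839   warn        15
6      5      878   fail        15
2      3      307   warn         9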